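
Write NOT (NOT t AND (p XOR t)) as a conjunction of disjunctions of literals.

NOT (NOT t AND (p XOR t))
⇔ NOT (NOT t AND (p OR t) AND NOT (p AND t))   [expand XOR]
⇔ NOT NOT t OR NOT (p OR t) OR NOT NOT (p AND t)   [De Morgan]
⇔ t OR NOT (p OR t) OR NOT NOT (p AND t)   [double negation]
⇔ t OR (NOT p AND NOT t) OR NOT NOT (p AND t)   [De Morgan]
⇔ t OR (NOT p AND NOT t) OR (p AND t)   [double negation]
⇔ (t OR NOT p OR p) AND (t OR NOT p OR t) AND (t OR NOT t OR p) AND (t OR NOT t OR t)   [distribute OR over AND]
⇔ t OR NOT p   [simplify]

t OR NOT p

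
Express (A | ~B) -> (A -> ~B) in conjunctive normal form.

(A | ~B) -> (A -> ~B)
= ~(A | ~B) | (A -> ~B)   — eliminate ->
= ~(A | ~B) | ~A | ~B   — eliminate ->
= (~A & ~~B) | ~A | ~B   — De Morgan
= (~A & B) | ~A | ~B   — double negation
= (~A | ~A | ~B) & (B | ~A | ~B)   — distribute | over &
= ~A | ~B   — simplify

~A | ~B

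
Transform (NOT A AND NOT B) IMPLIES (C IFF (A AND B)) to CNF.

(NOT A AND NOT B) IMPLIES (C IFF (A AND B))
= NOT (NOT A AND NOT B) OR (C IFF (A AND B))   [eliminate IMPLIES]
= NOT (NOT A AND NOT B) OR ((C IMPLIES (A AND B)) AND ((A AND B) IMPLIES C))   [eliminate IFF]
= NOT (NOT A AND NOT B) OR ((NOT C OR (A AND B)) AND ((A AND B) IMPLIES C))   [eliminate IMPLIES]
= NOT (NOT A AND NOT B) OR ((NOT C OR (A AND B)) AND (NOT (A AND B) OR C))   [eliminate IMPLIES]
= NOT NOT A OR NOT NOT B OR ((NOT C OR (A AND B)) AND (NOT (A AND B) OR C))   [De Morgan]
= A OR NOT NOT B OR ((NOT C OR (A AND B)) AND (NOT (A AND B) OR C))   [double negation]
= A OR B OR ((NOT C OR (A AND B)) AND (NOT (A AND B) OR C))   [double negation]
= A OR B OR ((NOT C OR (A AND B)) AND (NOT A OR NOT B OR C))   [De Morgan]
= (A OR B OR NOT C OR A) AND (A OR B OR NOT C OR B) AND (A OR B OR NOT A OR NOT B OR C)   [distribute OR over AND]
= A OR B OR NOT C   [simplify]

A OR B OR NOT C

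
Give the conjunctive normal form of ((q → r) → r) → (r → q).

¬r ∨ q

((q → r) → r) → (r → q)
⇔ ¬((q → r) → r) ∨ (r → q)   [eliminate →]
⇔ ¬(¬(q → r) ∨ r) ∨ (r → q)   [eliminate →]
⇔ ¬(¬(¬q ∨ r) ∨ r) ∨ (r → q)   [eliminate →]
⇔ ¬(¬(¬q ∨ r) ∨ r) ∨ ¬r ∨ q   [eliminate →]
⇔ (¬¬(¬q ∨ r) ∧ ¬r) ∨ ¬r ∨ q   [De Morgan]
⇔ ((¬q ∨ r) ∧ ¬r) ∨ ¬r ∨ q   [double negation]
⇔ (¬q ∨ r ∨ ¬r ∨ q) ∧ (¬r ∨ ¬r ∨ q)   [distribute ∨ over ∧]
⇔ ¬r ∨ q   [simplify]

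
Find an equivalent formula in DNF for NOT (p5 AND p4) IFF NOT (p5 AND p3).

(p5 AND p4 AND p3) OR NOT p5 OR (NOT p3 AND NOT p4)

NOT (p5 AND p4) IFF NOT (p5 AND p3)
≡ (NOT (p5 AND p4) IMPLIES NOT (p5 AND p3)) AND (NOT (p5 AND p3) IMPLIES NOT (p5 AND p4))   — eliminate IFF
≡ (NOT NOT (p5 AND p4) OR NOT (p5 AND p3)) AND (NOT (p5 AND p3) IMPLIES NOT (p5 AND p4))   — eliminate IMPLIES
≡ (NOT NOT (p5 AND p4) OR NOT (p5 AND p3)) AND (NOT NOT (p5 AND p3) OR NOT (p5 AND p4))   — eliminate IMPLIES
≡ ((p5 AND p4) OR NOT (p5 AND p3)) AND (NOT NOT (p5 AND p3) OR NOT (p5 AND p4))   — double negation
≡ ((p5 AND p4) OR NOT p5 OR NOT p3) AND (NOT NOT (p5 AND p3) OR NOT (p5 AND p4))   — De Morgan
≡ ((p5 AND p4) OR NOT p5 OR NOT p3) AND ((p5 AND p3) OR NOT (p5 AND p4))   — double negation
≡ ((p5 AND p4) OR NOT p5 OR NOT p3) AND ((p5 AND p3) OR NOT p5 OR NOT p4)   — De Morgan
≡ (p5 AND p4 AND p5 AND p3) OR (p5 AND p4 AND NOT p5) OR (p5 AND p4 AND NOT p4) OR (NOT p5 AND p5 AND p3) OR (NOT p5 AND NOT p5) OR (NOT p5 AND NOT p4) OR (NOT p3 AND p5 AND p3) OR (NOT p3 AND NOT p5) OR (NOT p3 AND NOT p4)   — distribute AND over OR
≡ (p5 AND p4 AND p3) OR NOT p5 OR (NOT p3 AND NOT p4)   — simplify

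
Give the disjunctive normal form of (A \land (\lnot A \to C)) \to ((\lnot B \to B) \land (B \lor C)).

(A \land (\lnot A \to C)) \to ((\lnot B \to B) \land (B \lor C))
≡ \lnot (A \land (\lnot A \to C)) \lor ((\lnot B \to B) \land (B \lor C))   (eliminate \to)
≡ \lnot (A \land (\lnot \lnot A \lor C)) \lor ((\lnot B \to B) \land (B \lor C))   (eliminate \to)
≡ \lnot (A \land (\lnot \lnot A \lor C)) \lor ((\lnot \lnot B \lor B) \land (B \lor C))   (eliminate \to)
≡ \lnot A \lor \lnot (\lnot \lnot A \lor C) \lor ((\lnot \lnot B \lor B) \land (B \lor C))   (De Morgan)
≡ \lnot A \lor (\lnot \lnot \lnot A \land \lnot C) \lor ((\lnot \lnot B \lor B) \land (B \lor C))   (De Morgan)
≡ \lnot A \lor (\lnot A \land \lnot C) \lor ((\lnot \lnot B \lor B) \land (B \lor C))   (double negation)
≡ \lnot A \lor (\lnot A \land \lnot C) \lor ((B \lor B) \land (B \lor C))   (double negation)
≡ \lnot A \lor (\lnot A \land \lnot C) \lor (B \land B) \lor (B \land C) \lor (B \land B) \lor (B \land C)   (distribute \land over \lor)
≡ \lnot A \lor B   (simplify)

\lnot A \lor B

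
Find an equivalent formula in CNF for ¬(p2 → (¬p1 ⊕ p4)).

¬(p2 → (¬p1 ⊕ p4))
≡ ¬(¬p2 ∨ (¬p1 ⊕ p4))   [eliminate →]
≡ ¬(¬p2 ∨ ((¬p1 ∨ p4) ∧ ¬(¬p1 ∧ p4)))   [expand ⊕]
≡ ¬¬p2 ∧ ¬((¬p1 ∨ p4) ∧ ¬(¬p1 ∧ p4))   [De Morgan]
≡ p2 ∧ ¬((¬p1 ∨ p4) ∧ ¬(¬p1 ∧ p4))   [double negation]
≡ p2 ∧ (¬(¬p1 ∨ p4) ∨ ¬¬(¬p1 ∧ p4))   [De Morgan]
≡ p2 ∧ ((¬¬p1 ∧ ¬p4) ∨ ¬¬(¬p1 ∧ p4))   [De Morgan]
≡ p2 ∧ ((p1 ∧ ¬p4) ∨ ¬¬(¬p1 ∧ p4))   [double negation]
≡ p2 ∧ ((p1 ∧ ¬p4) ∨ (¬p1 ∧ p4))   [double negation]
≡ p2 ∧ (p1 ∨ ¬p1) ∧ (p1 ∨ p4) ∧ (¬p4 ∨ ¬p1) ∧ (¬p4 ∨ p4)   [distribute ∨ over ∧]
≡ p2 ∧ (p1 ∨ p4) ∧ (¬p4 ∨ ¬p1)   [simplify]

p2 ∧ (p1 ∨ p4) ∧ (¬p4 ∨ ¬p1)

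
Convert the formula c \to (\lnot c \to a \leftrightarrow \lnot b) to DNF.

\lnot c \lor \lnot b \land c \lor \lnot b \land a

c \to (\lnot c \to a \leftrightarrow \lnot b)
⇔ \lnot c \lor (\lnot c \to a \leftrightarrow \lnot b)   [eliminate \to]
⇔ \lnot c \lor ((\lnot c \to a) \to \lnot b) \land (\lnot b \to (\lnot c \to a))   [eliminate \leftrightarrow]
⇔ \lnot c \lor (\lnot (\lnot c \to a) \lor \lnot b) \land (\lnot b \to (\lnot c \to a))   [eliminate \to]
⇔ \lnot c \lor (\lnot (\lnot \lnot c \lor a) \lor \lnot b) \land (\lnot b \to (\lnot c \to a))   [eliminate \to]
⇔ \lnot c \lor (\lnot (\lnot \lnot c \lor a) \lor \lnot b) \land (\lnot \lnot b \lor (\lnot c \to a))   [eliminate \to]
⇔ \lnot c \lor (\lnot (\lnot \lnot c \lor a) \lor \lnot b) \land (\lnot \lnot b \lor \lnot \lnot c \lor a)   [eliminate \to]
⇔ \lnot c \lor (\lnot \lnot \lnot c \land \lnot a \lor \lnot b) \land (\lnot \lnot b \lor \lnot \lnot c \lor a)   [De Morgan]
⇔ \lnot c \lor (\lnot c \land \lnot a \lor \lnot b) \land (\lnot \lnot b \lor \lnot \lnot c \lor a)   [double negation]
⇔ \lnot c \lor (\lnot c \land \lnot a \lor \lnot b) \land (b \lor \lnot \lnot c \lor a)   [double negation]
⇔ \lnot c \lor (\lnot c \land \lnot a \lor \lnot b) \land (b \lor c \lor a)   [double negation]
⇔ \lnot c \lor \lnot c \land \lnot a \land b \lor \lnot c \land \lnot a \land c \lor \lnot c \land \lnot a \land a \lor \lnot b \land b \lor \lnot b \land c \lor \lnot b \land a   [distribute \land over \lor]
⇔ \lnot c \lor \lnot b \land c \lor \lnot b \land a   [simplify]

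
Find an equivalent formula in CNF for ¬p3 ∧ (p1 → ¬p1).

¬p3 ∧ (p1 → ¬p1)
= ¬p3 ∧ (¬p1 ∨ ¬p1)   (eliminate →)
= ¬p3 ∧ ¬p1   (simplify)

¬p3 ∧ ¬p1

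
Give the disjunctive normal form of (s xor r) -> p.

(~s & ~r) | (r & s) | p

(s xor r) -> p
⇔ ~(s xor r) | p   (eliminate ->)
⇔ ~((s & ~r) | (~s & r)) | p   (expand xor)
⇔ (~(s & ~r) & ~(~s & r)) | p   (De Morgan)
⇔ ((~s | ~~r) & ~(~s & r)) | p   (De Morgan)
⇔ ((~s | r) & ~(~s & r)) | p   (double negation)
⇔ ((~s | r) & (~~s | ~r)) | p   (De Morgan)
⇔ ((~s | r) & (s | ~r)) | p   (double negation)
⇔ (~s & s) | (~s & ~r) | (r & s) | (r & ~r) | p   (distribute & over |)
⇔ (~s & ~r) | (r & s) | p   (simplify)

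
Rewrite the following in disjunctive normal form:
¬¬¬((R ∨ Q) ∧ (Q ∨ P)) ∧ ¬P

¬Q ∧ ¬P

¬¬¬((R ∨ Q) ∧ (Q ∨ P)) ∧ ¬P
= ¬((R ∨ Q) ∧ (Q ∨ P)) ∧ ¬P   — double negation
= (¬(R ∨ Q) ∨ ¬(Q ∨ P)) ∧ ¬P   — De Morgan
= ((¬R ∧ ¬Q) ∨ ¬(Q ∨ P)) ∧ ¬P   — De Morgan
= ((¬R ∧ ¬Q) ∨ (¬Q ∧ ¬P)) ∧ ¬P   — De Morgan
= (¬R ∧ ¬Q ∧ ¬P) ∨ (¬Q ∧ ¬P ∧ ¬P)   — distribute ∧ over ∨
= ¬Q ∧ ¬P   — simplify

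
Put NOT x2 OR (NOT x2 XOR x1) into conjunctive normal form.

NOT x2 OR x1

NOT x2 OR (NOT x2 XOR x1)
= NOT x2 OR ((NOT x2 OR x1) AND NOT (NOT x2 AND x1))   [expand XOR]
= NOT x2 OR ((NOT x2 OR x1) AND (NOT NOT x2 OR NOT x1))   [De Morgan]
= NOT x2 OR ((NOT x2 OR x1) AND (x2 OR NOT x1))   [double negation]
= (NOT x2 OR NOT x2 OR x1) AND (NOT x2 OR x2 OR NOT x1)   [distribute OR over AND]
= NOT x2 OR x1   [simplify]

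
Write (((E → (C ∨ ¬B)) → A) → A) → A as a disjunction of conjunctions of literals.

(((E → (C ∨ ¬B)) → A) → A) → A
≡ ¬(((E → (C ∨ ¬B)) → A) → A) ∨ A   [eliminate →]
≡ ¬(¬((E → (C ∨ ¬B)) → A) ∨ A) ∨ A   [eliminate →]
≡ ¬(¬(¬(E → (C ∨ ¬B)) ∨ A) ∨ A) ∨ A   [eliminate →]
≡ ¬(¬(¬(¬E ∨ C ∨ ¬B) ∨ A) ∨ A) ∨ A   [eliminate →]
≡ (¬¬(¬(¬E ∨ C ∨ ¬B) ∨ A) ∧ ¬A) ∨ A   [De Morgan]
≡ ((¬(¬E ∨ C ∨ ¬B) ∨ A) ∧ ¬A) ∨ A   [double negation]
≡ (((¬¬E ∧ ¬C ∧ ¬¬B) ∨ A) ∧ ¬A) ∨ A   [De Morgan]
≡ (((E ∧ ¬C ∧ ¬¬B) ∨ A) ∧ ¬A) ∨ A   [double negation]
≡ (((E ∧ ¬C ∧ B) ∨ A) ∧ ¬A) ∨ A   [double negation]
≡ (E ∧ ¬C ∧ B ∧ ¬A) ∨ (A ∧ ¬A) ∨ A   [distribute ∧ over ∨]
≡ (E ∧ ¬C ∧ B ∧ ¬A) ∨ A   [simplify]

(E ∧ ¬C ∧ B ∧ ¬A) ∨ A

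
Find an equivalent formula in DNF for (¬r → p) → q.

(¬r ∧ ¬p) ∨ q

(¬r → p) → q
≡ ¬(¬r → p) ∨ q   [eliminate →]
≡ ¬(¬¬r ∨ p) ∨ q   [eliminate →]
≡ (¬¬¬r ∧ ¬p) ∨ q   [De Morgan]
≡ (¬r ∧ ¬p) ∨ q   [double negation]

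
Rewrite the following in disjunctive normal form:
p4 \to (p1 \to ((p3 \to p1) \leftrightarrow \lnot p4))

\lnot p4 \lor \lnot p1

p4 \to (p1 \to ((p3 \to p1) \leftrightarrow \lnot p4))
⇔ \lnot p4 \lor (p1 \to ((p3 \to p1) \leftrightarrow \lnot p4))   (eliminate \to)
⇔ \lnot p4 \lor \lnot p1 \lor ((p3 \to p1) \leftrightarrow \lnot p4)   (eliminate \to)
⇔ \lnot p4 \lor \lnot p1 \lor (((p3 \to p1) \to \lnot p4) \land (\lnot p4 \to (p3 \to p1)))   (eliminate \leftrightarrow)
⇔ \lnot p4 \lor \lnot p1 \lor ((\lnot (p3 \to p1) \lor \lnot p4) \land (\lnot p4 \to (p3 \to p1)))   (eliminate \to)
⇔ \lnot p4 \lor \lnot p1 \lor ((\lnot (\lnot p3 \lor p1) \lor \lnot p4) \land (\lnot p4 \to (p3 \to p1)))   (eliminate \to)
⇔ \lnot p4 \lor \lnot p1 \lor ((\lnot (\lnot p3 \lor p1) \lor \lnot p4) \land (\lnot \lnot p4 \lor (p3 \to p1)))   (eliminate \to)
⇔ \lnot p4 \lor \lnot p1 \lor ((\lnot (\lnot p3 \lor p1) \lor \lnot p4) \land (\lnot \lnot p4 \lor \lnot p3 \lor p1))   (eliminate \to)
⇔ \lnot p4 \lor \lnot p1 \lor (((\lnot \lnot p3 \land \lnot p1) \lor \lnot p4) \land (\lnot \lnot p4 \lor \lnot p3 \lor p1))   (De Morgan)
⇔ \lnot p4 \lor \lnot p1 \lor (((p3 \land \lnot p1) \lor \lnot p4) \land (\lnot \lnot p4 \lor \lnot p3 \lor p1))   (double negation)
⇔ \lnot p4 \lor \lnot p1 \lor (((p3 \land \lnot p1) \lor \lnot p4) \land (p4 \lor \lnot p3 \lor p1))   (double negation)
⇔ \lnot p4 \lor \lnot p1 \lor (p3 \land \lnot p1 \land p4) \lor (p3 \land \lnot p1 \land \lnot p3) \lor (p3 \land \lnot p1 \land p1) \lor (\lnot p4 \land p4) \lor (\lnot p4 \land \lnot p3) \lor (\lnot p4 \land p1)   (distribute \land over \lor)
⇔ \lnot p4 \lor \lnot p1   (simplify)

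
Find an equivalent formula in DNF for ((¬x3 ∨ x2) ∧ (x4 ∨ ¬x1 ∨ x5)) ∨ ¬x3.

((¬x3 ∨ x2) ∧ (x4 ∨ ¬x1 ∨ x5)) ∨ ¬x3
≡ (¬x3 ∧ x4) ∨ (¬x3 ∧ ¬x1) ∨ (¬x3 ∧ x5) ∨ (x2 ∧ x4) ∨ (x2 ∧ ¬x1) ∨ (x2 ∧ x5) ∨ ¬x3
≡ (x2 ∧ x4) ∨ (x2 ∧ ¬x1) ∨ (x2 ∧ x5) ∨ ¬x3

(x2 ∧ x4) ∨ (x2 ∧ ¬x1) ∨ (x2 ∧ x5) ∨ ¬x3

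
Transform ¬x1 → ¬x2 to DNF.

x1 ∨ ¬x2

¬x1 → ¬x2
≡ ¬¬x1 ∨ ¬x2   (eliminate →)
≡ x1 ∨ ¬x2   (double negation)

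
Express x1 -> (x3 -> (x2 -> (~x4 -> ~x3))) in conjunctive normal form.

x1 -> (x3 -> (x2 -> (~x4 -> ~x3)))
⇔ ~x1 | (x3 -> (x2 -> (~x4 -> ~x3)))   [eliminate ->]
⇔ ~x1 | ~x3 | (x2 -> (~x4 -> ~x3))   [eliminate ->]
⇔ ~x1 | ~x3 | ~x2 | (~x4 -> ~x3)   [eliminate ->]
⇔ ~x1 | ~x3 | ~x2 | ~~x4 | ~x3   [eliminate ->]
⇔ ~x1 | ~x3 | ~x2 | x4 | ~x3   [double negation]
⇔ ~x1 | ~x3 | ~x2 | x4   [simplify]

~x1 | ~x3 | ~x2 | x4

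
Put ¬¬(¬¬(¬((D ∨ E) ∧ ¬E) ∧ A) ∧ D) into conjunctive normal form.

(¬D ∨ E) ∧ A ∧ D

¬¬(¬¬(¬((D ∨ E) ∧ ¬E) ∧ A) ∧ D)
≡ ¬¬(¬((D ∨ E) ∧ ¬E) ∧ A) ∧ D   (double negation)
≡ ¬((D ∨ E) ∧ ¬E) ∧ A ∧ D   (double negation)
≡ (¬(D ∨ E) ∨ ¬¬E) ∧ A ∧ D   (De Morgan)
≡ ((¬D ∧ ¬E) ∨ ¬¬E) ∧ A ∧ D   (De Morgan)
≡ ((¬D ∧ ¬E) ∨ E) ∧ A ∧ D   (double negation)
≡ (¬D ∨ E) ∧ (¬E ∨ E) ∧ A ∧ D   (distribute ∨ over ∧)
≡ (¬D ∨ E) ∧ A ∧ D   (simplify)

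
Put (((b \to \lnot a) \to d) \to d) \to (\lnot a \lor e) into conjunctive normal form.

(b \lor d \lor \lnot a \lor e) \land (\lnot d \lor \lnot a \lor e)

(((b \to \lnot a) \to d) \to d) \to (\lnot a \lor e)
⇔ \lnot (((b \to \lnot a) \to d) \to d) \lor \lnot a \lor e
⇔ \lnot (\lnot ((b \to \lnot a) \to d) \lor d) \lor \lnot a \lor e
⇔ \lnot (\lnot (\lnot (b \to \lnot a) \lor d) \lor d) \lor \lnot a \lor e
⇔ \lnot (\lnot (\lnot (\lnot b \lor \lnot a) \lor d) \lor d) \lor \lnot a \lor e
⇔ (\lnot \lnot (\lnot (\lnot b \lor \lnot a) \lor d) \land \lnot d) \lor \lnot a \lor e
⇔ ((\lnot (\lnot b \lor \lnot a) \lor d) \land \lnot d) \lor \lnot a \lor e
⇔ (((\lnot \lnot b \land \lnot \lnot a) \lor d) \land \lnot d) \lor \lnot a \lor e
⇔ (((b \land \lnot \lnot a) \lor d) \land \lnot d) \lor \lnot a \lor e
⇔ (((b \land a) \lor d) \land \lnot d) \lor \lnot a \lor e
⇔ (b \lor d \lor \lnot a \lor e) \land (a \lor d \lor \lnot a \lor e) \land (\lnot d \lor \lnot a \lor e)
⇔ (b \lor d \lor \lnot a \lor e) \land (\lnot d \lor \lnot a \lor e)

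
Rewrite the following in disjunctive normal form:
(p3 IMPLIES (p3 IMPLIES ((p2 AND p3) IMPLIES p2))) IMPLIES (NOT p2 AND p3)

NOT p2 AND p3

(p3 IMPLIES (p3 IMPLIES ((p2 AND p3) IMPLIES p2))) IMPLIES (NOT p2 AND p3)
≡ NOT (p3 IMPLIES (p3 IMPLIES ((p2 AND p3) IMPLIES p2))) OR (NOT p2 AND p3)   [eliminate IMPLIES]
≡ NOT (NOT p3 OR (p3 IMPLIES ((p2 AND p3) IMPLIES p2))) OR (NOT p2 AND p3)   [eliminate IMPLIES]
≡ NOT (NOT p3 OR NOT p3 OR ((p2 AND p3) IMPLIES p2)) OR (NOT p2 AND p3)   [eliminate IMPLIES]
≡ NOT (NOT p3 OR NOT p3 OR NOT (p2 AND p3) OR p2) OR (NOT p2 AND p3)   [eliminate IMPLIES]
≡ (NOT NOT p3 AND NOT NOT p3 AND NOT NOT (p2 AND p3) AND NOT p2) OR (NOT p2 AND p3)   [De Morgan]
≡ (p3 AND NOT NOT p3 AND NOT NOT (p2 AND p3) AND NOT p2) OR (NOT p2 AND p3)   [double negation]
≡ (p3 AND p3 AND NOT NOT (p2 AND p3) AND NOT p2) OR (NOT p2 AND p3)   [double negation]
≡ (p3 AND p3 AND p2 AND p3 AND NOT p2) OR (NOT p2 AND p3)   [double negation]
≡ NOT p2 AND p3   [simplify]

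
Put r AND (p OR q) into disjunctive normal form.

(r AND p) OR (r AND q)

r AND (p OR q)
≡ (r AND p) OR (r AND q)   [distribute AND over OR]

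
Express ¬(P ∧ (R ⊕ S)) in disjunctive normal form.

¬P ∨ ¬R ∧ ¬S ∨ S ∧ R

¬(P ∧ (R ⊕ S))
≡ ¬(P ∧ (R ∧ ¬S ∨ ¬R ∧ S))   (expand ⊕)
≡ ¬P ∨ ¬(R ∧ ¬S ∨ ¬R ∧ S)   (De Morgan)
≡ ¬P ∨ ¬(R ∧ ¬S) ∧ ¬(¬R ∧ S)   (De Morgan)
≡ ¬P ∨ (¬R ∨ ¬¬S) ∧ ¬(¬R ∧ S)   (De Morgan)
≡ ¬P ∨ (¬R ∨ S) ∧ ¬(¬R ∧ S)   (double negation)
≡ ¬P ∨ (¬R ∨ S) ∧ (¬¬R ∨ ¬S)   (De Morgan)
≡ ¬P ∨ (¬R ∨ S) ∧ (R ∨ ¬S)   (double negation)
≡ ¬P ∨ ¬R ∧ R ∨ ¬R ∧ ¬S ∨ S ∧ R ∨ S ∧ ¬S   (distribute ∧ over ∨)
≡ ¬P ∨ ¬R ∧ ¬S ∨ S ∧ R   (simplify)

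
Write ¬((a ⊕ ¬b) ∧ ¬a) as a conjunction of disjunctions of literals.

¬((a ⊕ ¬b) ∧ ¬a)
= ¬((a ∨ ¬b) ∧ ¬(a ∧ ¬b) ∧ ¬a)   (expand ⊕)
= ¬(a ∨ ¬b) ∨ ¬¬(a ∧ ¬b) ∨ ¬¬a   (De Morgan)
= (¬a ∧ ¬¬b) ∨ ¬¬(a ∧ ¬b) ∨ ¬¬a   (De Morgan)
= (¬a ∧ b) ∨ ¬¬(a ∧ ¬b) ∨ ¬¬a   (double negation)
= (¬a ∧ b) ∨ (a ∧ ¬b) ∨ ¬¬a   (double negation)
= (¬a ∧ b) ∨ (a ∧ ¬b) ∨ a   (double negation)
= (¬a ∨ a ∨ a) ∧ (¬a ∨ ¬b ∨ a) ∧ (b ∨ a ∨ a) ∧ (b ∨ ¬b ∨ a)   (distribute ∨ over ∧)
= b ∨ a   (simplify)

b ∨ a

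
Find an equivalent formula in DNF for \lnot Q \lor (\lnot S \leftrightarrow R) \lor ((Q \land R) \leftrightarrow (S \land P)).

\lnot Q \lor (\lnot S \leftrightarrow R) \lor ((Q \land R) \leftrightarrow (S \land P))
≡ \lnot Q \lor ((\lnot S \to R) \land (R \to \lnot S)) \lor ((Q \land R) \leftrightarrow (S \land P))   [eliminate \leftrightarrow]
≡ \lnot Q \lor ((\lnot \lnot S \lor R) \land (R \to \lnot S)) \lor ((Q \land R) \leftrightarrow (S \land P))   [eliminate \to]
≡ \lnot Q \lor ((\lnot \lnot S \lor R) \land (\lnot R \lor \lnot S)) \lor ((Q \land R) \leftrightarrow (S \land P))   [eliminate \to]
≡ \lnot Q \lor ((\lnot \lnot S \lor R) \land (\lnot R \lor \lnot S)) \lor (((Q \land R) \to (S \land P)) \land ((S \land P) \to (Q \land R)))   [eliminate \leftrightarrow]
≡ \lnot Q \lor ((\lnot \lnot S \lor R) \land (\lnot R \lor \lnot S)) \lor ((\lnot (Q \land R) \lor (S \land P)) \land ((S \land P) \to (Q \land R)))   [eliminate \to]
≡ \lnot Q \lor ((\lnot \lnot S \lor R) \land (\lnot R \lor \lnot S)) \lor ((\lnot (Q \land R) \lor (S \land P)) \land (\lnot (S \land P) \lor (Q \land R)))   [eliminate \to]
≡ \lnot Q \lor ((S \lor R) \land (\lnot R \lor \lnot S)) \lor ((\lnot (Q \land R) \lor (S \land P)) \land (\lnot (S \land P) \lor (Q \land R)))   [double negation]
≡ \lnot Q \lor ((S \lor R) \land (\lnot R \lor \lnot S)) \lor ((\lnot Q \lor \lnot R \lor (S \land P)) \land (\lnot (S \land P) \lor (Q \land R)))   [De Morgan]
≡ \lnot Q \lor ((S \lor R) \land (\lnot R \lor \lnot S)) \lor ((\lnot Q \lor \lnot R \lor (S \land P)) \land (\lnot S \lor \lnot P \lor (Q \land R)))   [De Morgan]
≡ \lnot Q \lor (S \land \lnot R) \lor (S \land \lnot S) \lor (R \land \lnot R) \lor (R \land \lnot S) \lor (\lnot Q \land \lnot S) \lor (\lnot Q \land \lnot P) \lor (\lnot Q \land Q \land R) \lor (\lnot R \land \lnot S) \lor (\lnot R \land \lnot P) \lor (\lnot R \land Q \land R) \lor (S \land P \land \lnot S) \lor (S \land P \land \lnot P) \lor (S \land P \land Q \land R)   [distribute \land over \lor]
≡ \lnot Q \lor (S \land \lnot R) \lor (R \land \lnot S) \lor (\lnot R \land \lnot S) \lor (\lnot R \land \lnot P) \lor (S \land P \land Q \land R)   [simplify]

\lnot Q \lor (S \land \lnot R) \lor (R \land \lnot S) \lor (\lnot R \land \lnot S) \lor (\lnot R \land \lnot P) \lor (S \land P \land Q \land R)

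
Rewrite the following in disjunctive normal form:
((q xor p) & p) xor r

((q xor p) & p) xor r
= ((q xor p) & p & ~r) | (~((q xor p) & p) & r)   [expand xor]
= (((q & ~p) | (~q & p)) & p & ~r) | (~((q xor p) & p) & r)   [expand xor]
= (((q & ~p) | (~q & p)) & p & ~r) | (~(((q & ~p) | (~q & p)) & p) & r)   [expand xor]
= (((q & ~p) | (~q & p)) & p & ~r) | ((~((q & ~p) | (~q & p)) | ~p) & r)   [De Morgan]
= (((q & ~p) | (~q & p)) & p & ~r) | (((~(q & ~p) & ~(~q & p)) | ~p) & r)   [De Morgan]
= (((q & ~p) | (~q & p)) & p & ~r) | ((((~q | ~~p) & ~(~q & p)) | ~p) & r)   [De Morgan]
= (((q & ~p) | (~q & p)) & p & ~r) | ((((~q | p) & ~(~q & p)) | ~p) & r)   [double negation]
= (((q & ~p) | (~q & p)) & p & ~r) | ((((~q | p) & (~~q | ~p)) | ~p) & r)   [De Morgan]
= (((q & ~p) | (~q & p)) & p & ~r) | ((((~q | p) & (q | ~p)) | ~p) & r)   [double negation]
= (q & ~p & p & ~r) | (~q & p & p & ~r) | (~q & q & r) | (~q & ~p & r) | (p & q & r) | (p & ~p & r) | (~p & r)   [distribute & over |]
= (~q & p & ~r) | (p & q & r) | (~p & r)   [simplify]

(~q & p & ~r) | (p & q & r) | (~p & r)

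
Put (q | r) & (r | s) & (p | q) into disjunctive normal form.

(q & r) | (q & s) | (r & p)

(q | r) & (r | s) & (p | q)
⇔ (q & r & p) | (q & r & q) | (q & s & p) | (q & s & q) | (r & r & p) | (r & r & q) | (r & s & p) | (r & s & q)
⇔ (q & r) | (q & s) | (r & p)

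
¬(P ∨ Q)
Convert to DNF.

¬(P ∨ Q)
= ¬P ∧ ¬Q   (De Morgan)

¬P ∧ ¬Q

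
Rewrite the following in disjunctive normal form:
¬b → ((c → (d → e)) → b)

¬b → ((c → (d → e)) → b)
= ¬¬b ∨ ((c → (d → e)) → b)   — eliminate →
= ¬¬b ∨ ¬(c → (d → e)) ∨ b   — eliminate →
= ¬¬b ∨ ¬(¬c ∨ (d → e)) ∨ b   — eliminate →
= ¬¬b ∨ ¬(¬c ∨ ¬d ∨ e) ∨ b   — eliminate →
= b ∨ ¬(¬c ∨ ¬d ∨ e) ∨ b   — double negation
= b ∨ (¬¬c ∧ ¬¬d ∧ ¬e) ∨ b   — De Morgan
= b ∨ (c ∧ ¬¬d ∧ ¬e) ∨ b   — double negation
= b ∨ (c ∧ d ∧ ¬e) ∨ b   — double negation
= b ∨ (c ∧ d ∧ ¬e)   — simplify

b ∨ (c ∧ d ∧ ¬e)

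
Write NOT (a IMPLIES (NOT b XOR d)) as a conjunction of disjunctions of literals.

NOT (a IMPLIES (NOT b XOR d))
≡ NOT (NOT a OR (NOT b XOR d))   — eliminate IMPLIES
≡ NOT (NOT a OR ((NOT b OR d) AND NOT (NOT b AND d)))   — expand XOR
≡ NOT NOT a AND NOT ((NOT b OR d) AND NOT (NOT b AND d))   — De Morgan
≡ a AND NOT ((NOT b OR d) AND NOT (NOT b AND d))   — double negation
≡ a AND (NOT (NOT b OR d) OR NOT NOT (NOT b AND d))   — De Morgan
≡ a AND ((NOT NOT b AND NOT d) OR NOT NOT (NOT b AND d))   — De Morgan
≡ a AND ((b AND NOT d) OR NOT NOT (NOT b AND d))   — double negation
≡ a AND ((b AND NOT d) OR (NOT b AND d))   — double negation
≡ a AND (b OR NOT b) AND (b OR d) AND (NOT d OR NOT b) AND (NOT d OR d)   — distribute OR over AND
≡ a AND (b OR d) AND (NOT d OR NOT b)   — simplify

a AND (b OR d) AND (NOT d OR NOT b)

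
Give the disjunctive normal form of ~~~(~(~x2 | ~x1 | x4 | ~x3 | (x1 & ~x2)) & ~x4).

~x2 | ~x1 | x4 | ~x3

~~~(~(~x2 | ~x1 | x4 | ~x3 | (x1 & ~x2)) & ~x4)
= ~(~(~x2 | ~x1 | x4 | ~x3 | (x1 & ~x2)) & ~x4)   — double negation
= ~~(~x2 | ~x1 | x4 | ~x3 | (x1 & ~x2)) | ~~x4   — De Morgan
= ~x2 | ~x1 | x4 | ~x3 | (x1 & ~x2) | ~~x4   — double negation
= ~x2 | ~x1 | x4 | ~x3 | (x1 & ~x2) | x4   — double negation
= ~x2 | ~x1 | x4 | ~x3   — simplify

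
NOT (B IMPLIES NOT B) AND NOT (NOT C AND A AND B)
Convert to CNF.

B AND (C OR NOT A OR NOT B)

NOT (B IMPLIES NOT B) AND NOT (NOT C AND A AND B)
≡ NOT (NOT B OR NOT B) AND NOT (NOT C AND A AND B)   (eliminate IMPLIES)
≡ NOT NOT B AND NOT NOT B AND NOT (NOT C AND A AND B)   (De Morgan)
≡ B AND NOT NOT B AND NOT (NOT C AND A AND B)   (double negation)
≡ B AND B AND NOT (NOT C AND A AND B)   (double negation)
≡ B AND B AND (NOT NOT C OR NOT A OR NOT B)   (De Morgan)
≡ B AND B AND (C OR NOT A OR NOT B)   (double negation)
≡ B AND (C OR NOT A OR NOT B)   (simplify)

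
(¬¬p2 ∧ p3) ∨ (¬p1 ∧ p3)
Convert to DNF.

(p2 ∧ p3) ∨ (¬p1 ∧ p3)

(¬¬p2 ∧ p3) ∨ (¬p1 ∧ p3)
= (p2 ∧ p3) ∨ (¬p1 ∧ p3)   [double negation]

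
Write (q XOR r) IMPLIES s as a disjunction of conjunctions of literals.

(q XOR r) IMPLIES s
≡ NOT (q XOR r) OR s   (eliminate IMPLIES)
≡ NOT ((q AND NOT r) OR (NOT q AND r)) OR s   (expand XOR)
≡ (NOT (q AND NOT r) AND NOT (NOT q AND r)) OR s   (De Morgan)
≡ ((NOT q OR NOT NOT r) AND NOT (NOT q AND r)) OR s   (De Morgan)
≡ ((NOT q OR r) AND NOT (NOT q AND r)) OR s   (double negation)
≡ ((NOT q OR r) AND (NOT NOT q OR NOT r)) OR s   (De Morgan)
≡ ((NOT q OR r) AND (q OR NOT r)) OR s   (double negation)
≡ (NOT q AND q) OR (NOT q AND NOT r) OR (r AND q) OR (r AND NOT r) OR s   (distribute AND over OR)
≡ (NOT q AND NOT r) OR (r AND q) OR s   (simplify)

(NOT q AND NOT r) OR (r AND q) OR s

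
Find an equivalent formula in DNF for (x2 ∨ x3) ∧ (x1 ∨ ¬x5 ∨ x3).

(x2 ∧ x1) ∨ (x2 ∧ ¬x5) ∨ x3

(x2 ∨ x3) ∧ (x1 ∨ ¬x5 ∨ x3)
= (x2 ∧ x1) ∨ (x2 ∧ ¬x5) ∨ (x2 ∧ x3) ∨ (x3 ∧ x1) ∨ (x3 ∧ ¬x5) ∨ (x3 ∧ x3)   (distribute ∧ over ∨)
= (x2 ∧ x1) ∨ (x2 ∧ ¬x5) ∨ x3   (simplify)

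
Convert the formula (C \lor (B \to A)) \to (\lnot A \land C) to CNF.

(B \lor C) \land \lnot A

(C \lor (B \to A)) \to (\lnot A \land C)
⇔ \lnot (C \lor (B \to A)) \lor (\lnot A \land C)   [eliminate \to]
⇔ \lnot (C \lor \lnot B \lor A) \lor (\lnot A \land C)   [eliminate \to]
⇔ (\lnot C \land \lnot \lnot B \land \lnot A) \lor (\lnot A \land C)   [De Morgan]
⇔ (\lnot C \land B \land \lnot A) \lor (\lnot A \land C)   [double negation]
⇔ (\lnot C \lor \lnot A) \land (\lnot C \lor C) \land (B \lor \lnot A) \land (B \lor C) \land (\lnot A \lor \lnot A) \land (\lnot A \lor C)   [distribute \lor over \land]
⇔ (B \lor C) \land \lnot A   [simplify]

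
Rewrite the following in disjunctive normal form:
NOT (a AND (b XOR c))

NOT a OR (NOT b AND NOT c) OR (c AND b)

NOT (a AND (b XOR c))
= NOT (a AND ((b AND NOT c) OR (NOT b AND c)))   [expand XOR]
= NOT a OR NOT ((b AND NOT c) OR (NOT b AND c))   [De Morgan]
= NOT a OR (NOT (b AND NOT c) AND NOT (NOT b AND c))   [De Morgan]
= NOT a OR ((NOT b OR NOT NOT c) AND NOT (NOT b AND c))   [De Morgan]
= NOT a OR ((NOT b OR c) AND NOT (NOT b AND c))   [double negation]
= NOT a OR ((NOT b OR c) AND (NOT NOT b OR NOT c))   [De Morgan]
= NOT a OR ((NOT b OR c) AND (b OR NOT c))   [double negation]
= NOT a OR (NOT b AND b) OR (NOT b AND NOT c) OR (c AND b) OR (c AND NOT c)   [distribute AND over OR]
= NOT a OR (NOT b AND NOT c) OR (c AND b)   [simplify]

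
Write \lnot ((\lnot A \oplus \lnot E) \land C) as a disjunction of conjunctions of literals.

\lnot ((\lnot A \oplus \lnot E) \land C)
≡ \lnot (((\lnot A \land \lnot \lnot E) \lor (\lnot \lnot A \land \lnot E)) \land C)   — expand \oplus
≡ \lnot ((\lnot A \land \lnot \lnot E) \lor (\lnot \lnot A \land \lnot E)) \lor \lnot C   — De Morgan
≡ (\lnot (\lnot A \land \lnot \lnot E) \land \lnot (\lnot \lnot A \land \lnot E)) \lor \lnot C   — De Morgan
≡ ((\lnot \lnot A \lor \lnot \lnot \lnot E) \land \lnot (\lnot \lnot A \land \lnot E)) \lor \lnot C   — De Morgan
≡ ((A \lor \lnot \lnot \lnot E) \land \lnot (\lnot \lnot A \land \lnot E)) \lor \lnot C   — double negation
≡ ((A \lor \lnot E) \land \lnot (\lnot \lnot A \land \lnot E)) \lor \lnot C   — double negation
≡ ((A \lor \lnot E) \land (\lnot \lnot \lnot A \lor \lnot \lnot E)) \lor \lnot C   — De Morgan
≡ ((A \lor \lnot E) \land (\lnot A \lor \lnot \lnot E)) \lor \lnot C   — double negation
≡ ((A \lor \lnot E) \land (\lnot A \lor E)) \lor \lnot C   — double negation
≡ (A \land \lnot A) \lor (A \land E) \lor (\lnot E \land \lnot A) \lor (\lnot E \land E) \lor \lnot C   — distribute \land over \lor
≡ (A \land E) \lor (\lnot E \land \lnot A) \lor \lnot C   — simplify

(A \land E) \lor (\lnot E \land \lnot A) \lor \lnot C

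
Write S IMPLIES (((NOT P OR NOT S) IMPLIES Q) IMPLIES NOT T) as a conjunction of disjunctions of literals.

(NOT S OR NOT P OR NOT T) AND (NOT S OR NOT Q OR NOT T)

S IMPLIES (((NOT P OR NOT S) IMPLIES Q) IMPLIES NOT T)
= NOT S OR (((NOT P OR NOT S) IMPLIES Q) IMPLIES NOT T)   [eliminate IMPLIES]
= NOT S OR NOT ((NOT P OR NOT S) IMPLIES Q) OR NOT T   [eliminate IMPLIES]
= NOT S OR NOT (NOT (NOT P OR NOT S) OR Q) OR NOT T   [eliminate IMPLIES]
= NOT S OR (NOT NOT (NOT P OR NOT S) AND NOT Q) OR NOT T   [De Morgan]
= NOT S OR ((NOT P OR NOT S) AND NOT Q) OR NOT T   [double negation]
= (NOT S OR NOT P OR NOT S OR NOT T) AND (NOT S OR NOT Q OR NOT T)   [distribute OR over AND]
= (NOT S OR NOT P OR NOT T) AND (NOT S OR NOT Q OR NOT T)   [simplify]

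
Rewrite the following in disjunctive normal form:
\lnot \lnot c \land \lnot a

\lnot \lnot c \land \lnot a
≡ c \land \lnot a   — double negation

c \land \lnot a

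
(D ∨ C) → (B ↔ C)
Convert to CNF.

(D ∨ C) → (B ↔ C)
≡ ¬(D ∨ C) ∨ (B ↔ C)   — eliminate →
≡ ¬(D ∨ C) ∨ ((B → C) ∧ (C → B))   — eliminate ↔
≡ ¬(D ∨ C) ∨ ((¬B ∨ C) ∧ (C → B))   — eliminate →
≡ ¬(D ∨ C) ∨ ((¬B ∨ C) ∧ (¬C ∨ B))   — eliminate →
≡ (¬D ∧ ¬C) ∨ ((¬B ∨ C) ∧ (¬C ∨ B))   — De Morgan
≡ (¬D ∨ ¬B ∨ C) ∧ (¬D ∨ ¬C ∨ B) ∧ (¬C ∨ ¬B ∨ C) ∧ (¬C ∨ ¬C ∨ B)   — distribute ∨ over ∧
≡ (¬D ∨ ¬B ∨ C) ∧ (¬C ∨ B)   — simplify

(¬D ∨ ¬B ∨ C) ∧ (¬C ∨ B)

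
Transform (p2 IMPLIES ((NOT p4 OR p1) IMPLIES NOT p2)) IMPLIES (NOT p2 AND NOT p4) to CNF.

(p2 OR NOT p4) AND (NOT p4 OR p1)

(p2 IMPLIES ((NOT p4 OR p1) IMPLIES NOT p2)) IMPLIES (NOT p2 AND NOT p4)
⇔ NOT (p2 IMPLIES ((NOT p4 OR p1) IMPLIES NOT p2)) OR (NOT p2 AND NOT p4)   [eliminate IMPLIES]
⇔ NOT (NOT p2 OR ((NOT p4 OR p1) IMPLIES NOT p2)) OR (NOT p2 AND NOT p4)   [eliminate IMPLIES]
⇔ NOT (NOT p2 OR NOT (NOT p4 OR p1) OR NOT p2) OR (NOT p2 AND NOT p4)   [eliminate IMPLIES]
⇔ (NOT NOT p2 AND NOT NOT (NOT p4 OR p1) AND NOT NOT p2) OR (NOT p2 AND NOT p4)   [De Morgan]
⇔ (p2 AND NOT NOT (NOT p4 OR p1) AND NOT NOT p2) OR (NOT p2 AND NOT p4)   [double negation]
⇔ (p2 AND (NOT p4 OR p1) AND NOT NOT p2) OR (NOT p2 AND NOT p4)   [double negation]
⇔ (p2 AND (NOT p4 OR p1) AND p2) OR (NOT p2 AND NOT p4)   [double negation]
⇔ (p2 OR NOT p2) AND (p2 OR NOT p4) AND (NOT p4 OR p1 OR NOT p2) AND (NOT p4 OR p1 OR NOT p4) AND (p2 OR NOT p2) AND (p2 OR NOT p4)   [distribute OR over AND]
⇔ (p2 OR NOT p4) AND (NOT p4 OR p1)   [simplify]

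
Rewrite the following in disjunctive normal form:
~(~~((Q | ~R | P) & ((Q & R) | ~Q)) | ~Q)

~(~~((Q | ~R | P) & ((Q & R) | ~Q)) | ~Q)
= ~~~((Q | ~R | P) & ((Q & R) | ~Q)) & ~~Q   [De Morgan]
= ~((Q | ~R | P) & ((Q & R) | ~Q)) & ~~Q   [double negation]
= (~(Q | ~R | P) | ~((Q & R) | ~Q)) & ~~Q   [De Morgan]
= ((~Q & ~~R & ~P) | ~((Q & R) | ~Q)) & ~~Q   [De Morgan]
= ((~Q & R & ~P) | ~((Q & R) | ~Q)) & ~~Q   [double negation]
= ((~Q & R & ~P) | (~(Q & R) & ~~Q)) & ~~Q   [De Morgan]
= ((~Q & R & ~P) | ((~Q | ~R) & ~~Q)) & ~~Q   [De Morgan]
= ((~Q & R & ~P) | ((~Q | ~R) & Q)) & ~~Q   [double negation]
= ((~Q & R & ~P) | ((~Q | ~R) & Q)) & Q   [double negation]
= (~Q & R & ~P & Q) | (~Q & Q & Q) | (~R & Q & Q)   [distribute & over |]
= ~R & Q   [simplify]

~R & Q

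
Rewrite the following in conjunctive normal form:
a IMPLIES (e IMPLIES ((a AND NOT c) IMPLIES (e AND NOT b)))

NOT a OR NOT e OR c OR NOT b

a IMPLIES (e IMPLIES ((a AND NOT c) IMPLIES (e AND NOT b)))
≡ NOT a OR (e IMPLIES ((a AND NOT c) IMPLIES (e AND NOT b)))   — eliminate IMPLIES
≡ NOT a OR NOT e OR ((a AND NOT c) IMPLIES (e AND NOT b))   — eliminate IMPLIES
≡ NOT a OR NOT e OR NOT (a AND NOT c) OR (e AND NOT b)   — eliminate IMPLIES
≡ NOT a OR NOT e OR NOT a OR NOT NOT c OR (e AND NOT b)   — De Morgan
≡ NOT a OR NOT e OR NOT a OR c OR (e AND NOT b)   — double negation
≡ (NOT a OR NOT e OR NOT a OR c OR e) AND (NOT a OR NOT e OR NOT a OR c OR NOT b)   — distribute OR over AND
≡ NOT a OR NOT e OR c OR NOT b   — simplify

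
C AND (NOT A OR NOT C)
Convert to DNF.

C AND NOT A

C AND (NOT A OR NOT C)
⇔ (C AND NOT A) OR (C AND NOT C)   (distribute AND over OR)
⇔ C AND NOT A   (simplify)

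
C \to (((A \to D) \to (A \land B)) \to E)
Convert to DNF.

C \to (((A \to D) \to (A \land B)) \to E)
⇔ \lnot C \lor (((A \to D) \to (A \land B)) \to E)   — eliminate \to
⇔ \lnot C \lor \lnot ((A \to D) \to (A \land B)) \lor E   — eliminate \to
⇔ \lnot C \lor \lnot (\lnot (A \to D) \lor (A \land B)) \lor E   — eliminate \to
⇔ \lnot C \lor \lnot (\lnot (\lnot A \lor D) \lor (A \land B)) \lor E   — eliminate \to
⇔ \lnot C \lor (\lnot \lnot (\lnot A \lor D) \land \lnot (A \land B)) \lor E   — De Morgan
⇔ \lnot C \lor ((\lnot A \lor D) \land \lnot (A \land B)) \lor E   — double negation
⇔ \lnot C \lor ((\lnot A \lor D) \land (\lnot A \lor \lnot B)) \lor E   — De Morgan
⇔ \lnot C \lor (\lnot A \land \lnot A) \lor (\lnot A \land \lnot B) \lor (D \land \lnot A) \lor (D \land \lnot B) \lor E   — distribute \land over \lor
⇔ \lnot C \lor \lnot A \lor (D \land \lnot B) \lor E   — simplify

\lnot C \lor \lnot A \lor (D \land \lnot B) \lor E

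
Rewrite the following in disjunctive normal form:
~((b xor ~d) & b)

~((b xor ~d) & b)
≡ ~(((b & ~~d) | (~b & ~d)) & b)   [expand xor]
≡ ~((b & ~~d) | (~b & ~d)) | ~b   [De Morgan]
≡ (~(b & ~~d) & ~(~b & ~d)) | ~b   [De Morgan]
≡ ((~b | ~~~d) & ~(~b & ~d)) | ~b   [De Morgan]
≡ ((~b | ~d) & ~(~b & ~d)) | ~b   [double negation]
≡ ((~b | ~d) & (~~b | ~~d)) | ~b   [De Morgan]
≡ ((~b | ~d) & (b | ~~d)) | ~b   [double negation]
≡ ((~b | ~d) & (b | d)) | ~b   [double negation]
≡ (~b & b) | (~b & d) | (~d & b) | (~d & d) | ~b   [distribute & over |]
≡ (~d & b) | ~b   [simplify]

(~d & b) | ~b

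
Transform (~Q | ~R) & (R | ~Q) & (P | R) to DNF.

(~Q | ~R) & (R | ~Q) & (P | R)
≡ (~Q & R & P) | (~Q & R & R) | (~Q & ~Q & P) | (~Q & ~Q & R) | (~R & R & P) | (~R & R & R) | (~R & ~Q & P) | (~R & ~Q & R)   — distribute & over |
≡ (~Q & R) | (~Q & P)   — simplify

(~Q & R) | (~Q & P)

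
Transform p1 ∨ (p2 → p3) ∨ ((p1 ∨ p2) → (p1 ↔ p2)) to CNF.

p1 ∨ (p2 → p3) ∨ ((p1 ∨ p2) → (p1 ↔ p2))
≡ p1 ∨ ¬p2 ∨ p3 ∨ ((p1 ∨ p2) → (p1 ↔ p2))   [eliminate →]
≡ p1 ∨ ¬p2 ∨ p3 ∨ ¬(p1 ∨ p2) ∨ (p1 ↔ p2)   [eliminate →]
≡ p1 ∨ ¬p2 ∨ p3 ∨ ¬(p1 ∨ p2) ∨ ((p1 → p2) ∧ (p2 → p1))   [eliminate ↔]
≡ p1 ∨ ¬p2 ∨ p3 ∨ ¬(p1 ∨ p2) ∨ ((¬p1 ∨ p2) ∧ (p2 → p1))   [eliminate →]
≡ p1 ∨ ¬p2 ∨ p3 ∨ ¬(p1 ∨ p2) ∨ ((¬p1 ∨ p2) ∧ (¬p2 ∨ p1))   [eliminate →]
≡ p1 ∨ ¬p2 ∨ p3 ∨ (¬p1 ∧ ¬p2) ∨ ((¬p1 ∨ p2) ∧ (¬p2 ∨ p1))   [De Morgan]
≡ (p1 ∨ ¬p2 ∨ p3 ∨ ¬p1 ∨ ¬p1 ∨ p2) ∧ (p1 ∨ ¬p2 ∨ p3 ∨ ¬p1 ∨ ¬p2 ∨ p1) ∧ (p1 ∨ ¬p2 ∨ p3 ∨ ¬p2 ∨ ¬p1 ∨ p2) ∧ (p1 ∨ ¬p2 ∨ p3 ∨ ¬p2 ∨ ¬p2 ∨ p1)   [distribute ∨ over ∧]
≡ p1 ∨ ¬p2 ∨ p3   [simplify]

p1 ∨ ¬p2 ∨ p3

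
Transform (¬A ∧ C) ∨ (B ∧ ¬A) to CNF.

(¬A ∧ C) ∨ (B ∧ ¬A)
= (¬A ∨ B) ∧ (¬A ∨ ¬A) ∧ (C ∨ B) ∧ (C ∨ ¬A)   — distribute ∨ over ∧
= ¬A ∧ (C ∨ B)   — simplify

¬A ∧ (C ∨ B)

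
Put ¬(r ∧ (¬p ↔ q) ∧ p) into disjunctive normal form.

¬r ∨ (q ∧ p) ∨ ¬p

¬(r ∧ (¬p ↔ q) ∧ p)
≡ ¬(r ∧ (¬p → q) ∧ (q → ¬p) ∧ p)   (eliminate ↔)
≡ ¬(r ∧ (¬¬p ∨ q) ∧ (q → ¬p) ∧ p)   (eliminate →)
≡ ¬(r ∧ (¬¬p ∨ q) ∧ (¬q ∨ ¬p) ∧ p)   (eliminate →)
≡ ¬r ∨ ¬(¬¬p ∨ q) ∨ ¬(¬q ∨ ¬p) ∨ ¬p   (De Morgan)
≡ ¬r ∨ (¬¬¬p ∧ ¬q) ∨ ¬(¬q ∨ ¬p) ∨ ¬p   (De Morgan)
≡ ¬r ∨ (¬p ∧ ¬q) ∨ ¬(¬q ∨ ¬p) ∨ ¬p   (double negation)
≡ ¬r ∨ (¬p ∧ ¬q) ∨ (¬¬q ∧ ¬¬p) ∨ ¬p   (De Morgan)
≡ ¬r ∨ (¬p ∧ ¬q) ∨ (q ∧ ¬¬p) ∨ ¬p   (double negation)
≡ ¬r ∨ (¬p ∧ ¬q) ∨ (q ∧ p) ∨ ¬p   (double negation)
≡ ¬r ∨ (q ∧ p) ∨ ¬p   (simplify)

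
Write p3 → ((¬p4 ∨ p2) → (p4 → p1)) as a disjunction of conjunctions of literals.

p3 → ((¬p4 ∨ p2) → (p4 → p1))
⇔ ¬p3 ∨ ((¬p4 ∨ p2) → (p4 → p1))   [eliminate →]
⇔ ¬p3 ∨ ¬(¬p4 ∨ p2) ∨ (p4 → p1)   [eliminate →]
⇔ ¬p3 ∨ ¬(¬p4 ∨ p2) ∨ ¬p4 ∨ p1   [eliminate →]
⇔ ¬p3 ∨ (¬¬p4 ∧ ¬p2) ∨ ¬p4 ∨ p1   [De Morgan]
⇔ ¬p3 ∨ (p4 ∧ ¬p2) ∨ ¬p4 ∨ p1   [double negation]

¬p3 ∨ (p4 ∧ ¬p2) ∨ ¬p4 ∨ p1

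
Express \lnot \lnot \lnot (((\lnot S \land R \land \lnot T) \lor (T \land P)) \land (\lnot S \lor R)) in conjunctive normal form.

\lnot \lnot \lnot (((\lnot S \land R \land \lnot T) \lor (T \land P)) \land (\lnot S \lor R))
= \lnot (((\lnot S \land R \land \lnot T) \lor (T \land P)) \land (\lnot S \lor R))
= \lnot ((\lnot S \land R \land \lnot T) \lor (T \land P)) \lor \lnot (\lnot S \lor R)
= (\lnot (\lnot S \land R \land \lnot T) \land \lnot (T \land P)) \lor \lnot (\lnot S \lor R)
= ((\lnot \lnot S \lor \lnot R \lor \lnot \lnot T) \land \lnot (T \land P)) \lor \lnot (\lnot S \lor R)
= ((S \lor \lnot R \lor \lnot \lnot T) \land \lnot (T \land P)) \lor \lnot (\lnot S \lor R)
= ((S \lor \lnot R \lor T) \land \lnot (T \land P)) \lor \lnot (\lnot S \lor R)
= ((S \lor \lnot R \lor T) \land (\lnot T \lor \lnot P)) \lor \lnot (\lnot S \lor R)
= ((S \lor \lnot R \lor T) \land (\lnot T \lor \lnot P)) \lor (\lnot \lnot S \land \lnot R)
= ((S \lor \lnot R \lor T) \land (\lnot T \lor \lnot P)) \lor (S \land \lnot R)
= (S \lor \lnot R \lor T \lor S) \land (S \lor \lnot R \lor T \lor \lnot R) \land (\lnot T \lor \lnot P \lor S) \land (\lnot T \lor \lnot P \lor \lnot R)
= (S \lor \lnot R \lor T) \land (\lnot T \lor \lnot P \lor S) \land (\lnot T \lor \lnot P \lor \lnot R)

(S \lor \lnot R \lor T) \land (\lnot T \lor \lnot P \lor S) \land (\lnot T \lor \lnot P \lor \lnot R)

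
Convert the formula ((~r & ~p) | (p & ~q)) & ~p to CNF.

(~r | p) & (~r | ~q) & ~p

((~r & ~p) | (p & ~q)) & ~p
≡ (~r | p) & (~r | ~q) & (~p | p) & (~p | ~q) & ~p   (distribute | over &)
≡ (~r | p) & (~r | ~q) & ~p   (simplify)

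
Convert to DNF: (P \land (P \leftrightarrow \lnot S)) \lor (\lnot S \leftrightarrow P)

(P \land \lnot S) \lor (S \land \lnot P)

(P \land (P \leftrightarrow \lnot S)) \lor (\lnot S \leftrightarrow P)
≡ (P \land (P \to \lnot S) \land (\lnot S \to P)) \lor (\lnot S \leftrightarrow P)   [eliminate \leftrightarrow]
≡ (P \land (\lnot P \lor \lnot S) \land (\lnot S \to P)) \lor (\lnot S \leftrightarrow P)   [eliminate \to]
≡ (P \land (\lnot P \lor \lnot S) \land (\lnot \lnot S \lor P)) \lor (\lnot S \leftrightarrow P)   [eliminate \to]
≡ (P \land (\lnot P \lor \lnot S) \land (\lnot \lnot S \lor P)) \lor ((\lnot S \to P) \land (P \to \lnot S))   [eliminate \leftrightarrow]
≡ (P \land (\lnot P \lor \lnot S) \land (\lnot \lnot S \lor P)) \lor ((\lnot \lnot S \lor P) \land (P \to \lnot S))   [eliminate \to]
≡ (P \land (\lnot P \lor \lnot S) \land (\lnot \lnot S \lor P)) \lor ((\lnot \lnot S \lor P) \land (\lnot P \lor \lnot S))   [eliminate \to]
≡ (P \land (\lnot P \lor \lnot S) \land (S \lor P)) \lor ((\lnot \lnot S \lor P) \land (\lnot P \lor \lnot S))   [double negation]
≡ (P \land (\lnot P \lor \lnot S) \land (S \lor P)) \lor ((S \lor P) \land (\lnot P \lor \lnot S))   [double negation]
≡ (P \land \lnot P \land S) \lor (P \land \lnot P \land P) \lor (P \land \lnot S \land S) \lor (P \land \lnot S \land P) \lor (S \land \lnot P) \lor (S \land \lnot S) \lor (P \land \lnot P) \lor (P \land \lnot S)   [distribute \land over \lor]
≡ (P \land \lnot S) \lor (S \land \lnot P)   [simplify]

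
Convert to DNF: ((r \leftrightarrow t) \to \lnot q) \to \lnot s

((r \leftrightarrow t) \to \lnot q) \to \lnot s
= \lnot ((r \leftrightarrow t) \to \lnot q) \lor \lnot s   — eliminate \to
= \lnot (\lnot (r \leftrightarrow t) \lor \lnot q) \lor \lnot s   — eliminate \to
= \lnot (\lnot ((r \to t) \land (t \to r)) \lor \lnot q) \lor \lnot s   — eliminate \leftrightarrow
= \lnot (\lnot ((\lnot r \lor t) \land (t \to r)) \lor \lnot q) \lor \lnot s   — eliminate \to
= \lnot (\lnot ((\lnot r \lor t) \land (\lnot t \lor r)) \lor \lnot q) \lor \lnot s   — eliminate \to
= (\lnot \lnot ((\lnot r \lor t) \land (\lnot t \lor r)) \land \lnot \lnot q) \lor \lnot s   — De Morgan
= ((\lnot r \lor t) \land (\lnot t \lor r) \land \lnot \lnot q) \lor \lnot s   — double negation
= ((\lnot r \lor t) \land (\lnot t \lor r) \land q) \lor \lnot s   — double negation
= (\lnot r \land \lnot t \land q) \lor (\lnot r \land r \land q) \lor (t \land \lnot t \land q) \lor (t \land r \land q) \lor \lnot s   — distribute \land over \lor
= (\lnot r \land \lnot t \land q) \lor (t \land r \land q) \lor \lnot s   — simplify

(\lnot r \land \lnot t \land q) \lor (t \land r \land q) \lor \lnot s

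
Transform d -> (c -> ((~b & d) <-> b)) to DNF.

d -> (c -> ((~b & d) <-> b))
= ~d | (c -> ((~b & d) <-> b))   [eliminate ->]
= ~d | ~c | ((~b & d) <-> b)   [eliminate ->]
= ~d | ~c | (((~b & d) -> b) & (b -> (~b & d)))   [eliminate <->]
= ~d | ~c | ((~(~b & d) | b) & (b -> (~b & d)))   [eliminate ->]
= ~d | ~c | ((~(~b & d) | b) & (~b | (~b & d)))   [eliminate ->]
= ~d | ~c | ((~~b | ~d | b) & (~b | (~b & d)))   [De Morgan]
= ~d | ~c | ((b | ~d | b) & (~b | (~b & d)))   [double negation]
= ~d | ~c | (b & ~b) | (b & ~b & d) | (~d & ~b) | (~d & ~b & d) | (b & ~b) | (b & ~b & d)   [distribute & over |]
= ~d | ~c   [simplify]

~d | ~c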